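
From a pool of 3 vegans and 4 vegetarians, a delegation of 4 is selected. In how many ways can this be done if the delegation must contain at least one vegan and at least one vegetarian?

34

Total 4-person selections from all 7: C(7,4) = 35.
Selections missing a whole group: no vegans → C(4,4) = 1; no vegetarians → C(3,4) = 0.
Both groups omitted at once is impossible, so 35 − 1 = 34.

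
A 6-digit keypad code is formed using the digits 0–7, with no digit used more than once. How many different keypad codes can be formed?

This is a permutation of 6 out of 8: P(8,6) = 8!/2!.
That product is 8 × 7 × 6 × 5 × 4 × 3 = 20160.

20160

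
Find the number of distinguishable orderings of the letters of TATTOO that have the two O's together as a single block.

Treat the 2 copies of O as a single block. The multiset to arrange is then {OO, A, T, T, T}, 5 items in all.
That gives (5)!/(3!) = 20 arrangements.

20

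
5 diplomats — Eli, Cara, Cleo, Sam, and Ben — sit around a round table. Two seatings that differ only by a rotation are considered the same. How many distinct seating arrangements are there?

24

Seat Eli anywhere (absorbing the rotational symmetry), then permute the other 4: (4)! = 24.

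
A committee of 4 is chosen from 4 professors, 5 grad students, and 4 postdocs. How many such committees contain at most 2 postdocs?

678

Split by how many postdocs are chosen (0 through 2).
Sum: C(4,0)·C(9,4) + C(4,1)·C(9,3) + C(4,2)·C(9,2) = 126 + 336 + 216 = 678.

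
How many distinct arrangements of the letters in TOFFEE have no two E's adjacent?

120

Total arrangements of TOFFEE: 6!/(2!·2!) = 180.
If the two E's are adjacent, glue them into one block, leaving 5 items to arrange: (5)!/(2!) = 60 ways.
Subtracting, 180 − 60 = 120 arrangements keep the E's apart.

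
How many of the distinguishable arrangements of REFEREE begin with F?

15

Fix F in the first position and arrange the remaining 6 letters.
Those 6 letters have E appearing 4 times and R appearing twice, giving (6)!/(4!·2!) = 15.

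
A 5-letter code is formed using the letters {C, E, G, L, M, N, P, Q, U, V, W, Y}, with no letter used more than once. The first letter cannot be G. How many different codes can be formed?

87120

The first letter has 12−1 = 11 choices (anything except G).
The remaining 4 letters are filled from the other 11 symbols without repetition: 11 × 10 × 9 × 8 = 7920.
Total: 11 × 7920 = 87120.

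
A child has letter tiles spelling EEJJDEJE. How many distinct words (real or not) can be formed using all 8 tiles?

280

Letter multiplicities in EEJJDEJE: D×1, E×4, J×3.
Dividing 8! = 40320 by 4!·3! = 144 for the repeated letters gives 280.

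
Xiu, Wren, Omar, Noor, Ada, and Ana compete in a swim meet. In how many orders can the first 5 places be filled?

This is an ordered selection of 5 from 6: P(6,5).
That gives 6 × 5 × 4 × 3 × 2 = 720.

720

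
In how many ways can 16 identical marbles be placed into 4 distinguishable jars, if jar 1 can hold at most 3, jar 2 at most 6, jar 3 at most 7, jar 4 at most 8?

Without the upper bounds there are C(19,3) = 969 ways to split 16 among 4 jars.
Subtract solutions that violate a single cap (substitute x_i' = x_i − (cap_i+1)): x_1 ≥ 4 gives C(15,3) = 455; x_2 ≥ 7 gives C(12,3) = 220; x_3 ≥ 8 gives C(11,3) = 165; x_4 ≥ 9 gives C(10,3) = 120. Together 960.
Add back pairs where two caps are both exceeded: 56 + 35 + 20 + 4 + 1 + 0 = 116.
By inclusion–exclusion the count is 969 − 960 + 116 = 125.

125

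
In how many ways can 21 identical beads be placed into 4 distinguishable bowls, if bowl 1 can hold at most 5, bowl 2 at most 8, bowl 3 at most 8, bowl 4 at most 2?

10

By stars and bars, unrestricted non-negative solutions to x_1+…+x_4 = 21 number C(21+3,3) = 2024.
Subtract solutions that violate a single cap (substitute x_i' = x_i − (cap_i+1)): x_1 ≥ 6 gives C(18,3) = 816; x_2 ≥ 9 gives C(15,3) = 455; x_3 ≥ 9 gives C(15,3) = 455; x_4 ≥ 3 gives C(21,3) = 1330. Together 3056.
Add back pairs where two caps are both exceeded: 84 + 84 + 455 + 20 + 220 + 220 = 1083.
Subtract triples: 0 + 20 + 20 + 1 = 41.
By inclusion–exclusion the count is 2024 − 3056 + 1083 − 41 = 10.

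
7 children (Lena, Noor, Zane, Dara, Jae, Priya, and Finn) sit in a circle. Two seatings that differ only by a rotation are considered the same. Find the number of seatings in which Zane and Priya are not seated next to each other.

Without the restriction there are (6)! = 720 seatings.
Seatings with Zane beside Priya: treat them as a block with 2 internal orders, giving 2 × (5)! = 240.
Subtracting, 720 − 240 = 480.

480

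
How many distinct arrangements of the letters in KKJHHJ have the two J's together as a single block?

Treat the 2 copies of J as a single block. The multiset to arrange is then {JJ, H, H, K, K}, 5 items in all.
That gives (5)!/(2!·2!) = 30 arrangements.

30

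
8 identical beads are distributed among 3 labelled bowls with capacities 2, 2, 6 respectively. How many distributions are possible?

6

By stars and bars, unrestricted non-negative solutions to x_1+…+x_3 = 8 number C(8+2,2) = 45.
Subtract solutions that violate a single cap (substitute x_i' = x_i − (cap_i+1)): x_1 ≥ 3 gives C(7,2) = 21; x_2 ≥ 3 gives C(7,2) = 21; x_3 ≥ 7 gives C(3,2) = 3. Together 45.
Add back pairs where two caps are both exceeded: 6 + 0 + 0 = 6.
By inclusion–exclusion the count is 45 − 45 + 6 = 6.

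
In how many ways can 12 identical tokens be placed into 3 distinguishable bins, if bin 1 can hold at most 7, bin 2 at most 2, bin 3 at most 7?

Without the upper bounds there are C(14,2) = 91 ways to split 12 among 3 bins.
Subtract solutions that violate a single cap (substitute x_i' = x_i − (cap_i+1)): x_1 ≥ 8 gives C(6,2) = 15; x_2 ≥ 3 gives C(11,2) = 55; x_3 ≥ 8 gives C(6,2) = 15. Together 85.
Add back pairs where two caps are both exceeded: 3 + 0 + 3 = 6.
By inclusion–exclusion the count is 91 − 85 + 6 = 12.

12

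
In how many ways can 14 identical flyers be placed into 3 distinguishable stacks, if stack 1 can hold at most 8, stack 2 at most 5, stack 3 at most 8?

33

Ignoring the caps, the number of non-negative solutions to x_1+…+x_3 = 14 is C(16,2) = 120.
Subtract solutions that violate a single cap (substitute x_i' = x_i − (cap_i+1)): x_1 ≥ 9 gives C(7,2) = 21; x_2 ≥ 6 gives C(10,2) = 45; x_3 ≥ 9 gives C(7,2) = 21. Together 87.
No two caps can be exceeded simultaneously, so the pair terms are all 0.
By inclusion–exclusion the count is 120 − 87 + 0 = 33.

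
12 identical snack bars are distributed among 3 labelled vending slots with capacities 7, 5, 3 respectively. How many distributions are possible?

10

By stars and bars, unrestricted non-negative solutions to x_1+…+x_3 = 12 number C(12+2,2) = 91.
Subtract solutions that violate a single cap (substitute x_i' = x_i − (cap_i+1)): x_1 ≥ 8 gives C(6,2) = 15; x_2 ≥ 6 gives C(8,2) = 28; x_3 ≥ 4 gives C(10,2) = 45. Together 88.
Add back pairs where two caps are both exceeded: 0 + 1 + 6 = 7.
By inclusion–exclusion the count is 91 − 88 + 7 = 10.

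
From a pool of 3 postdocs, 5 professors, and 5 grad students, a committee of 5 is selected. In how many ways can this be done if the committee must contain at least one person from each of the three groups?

925

Unrestricted: C(13,5) = 1287 ways to pick any 5 of the 13.
Selections missing a whole group: no postdocs → C(10,5) = 252; no professors → C(8,5) = 56; no grad students → C(8,5) = 56.
Add back selections omitting two groups (i.e. drawn from a single group): C(3,5) + C(5,5) + C(5,5) = 2.
By inclusion–exclusion: 1287 − 364 + 2 = 925.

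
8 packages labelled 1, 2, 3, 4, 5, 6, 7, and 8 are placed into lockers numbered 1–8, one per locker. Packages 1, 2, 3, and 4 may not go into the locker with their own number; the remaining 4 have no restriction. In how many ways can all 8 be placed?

24024

Let Aᵢ (for 1 ≤ i ≤ 4) be the placements that put package i in its forbidden locker. Any j of these fix j positions, leaving (8−j)! ways to fill the rest, and there are C(4,j) ways to pick which j.
By inclusion–exclusion, the number of valid placements is Σ_{j=0}^{4} (−1)^j C(4,j)·(8−j)!.
Computing: 40320 − 20160 + 4320 − 480 + 24 = 24024.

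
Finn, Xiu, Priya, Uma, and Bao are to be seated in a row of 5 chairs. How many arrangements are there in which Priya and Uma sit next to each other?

48

Place the 3 others and the Priya-Uma pair as 4 objects in a line; the pair has 2 internal arrangements.
So the count is 2·(4)! = 48.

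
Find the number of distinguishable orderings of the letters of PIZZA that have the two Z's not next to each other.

There are 5!/(2!) = 60 arrangements of PIZZA in total.
Arrangements with the Z's together: treat ZZ as one letter, giving (4)! = 24.
Subtracting, 60 − 24 = 36 arrangements keep the Z's apart.

36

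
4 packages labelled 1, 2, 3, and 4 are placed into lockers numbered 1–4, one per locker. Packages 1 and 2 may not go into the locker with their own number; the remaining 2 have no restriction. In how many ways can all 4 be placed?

14

Let Aᵢ (for i ∈ {1, 2}) be the placements that put package i in its forbidden locker. Any j of these fix j positions, leaving (4−j)! ways to fill the rest, and there are C(2,j) ways to pick which j.
By inclusion–exclusion, the number of valid placements is Σ_{j=0}^{2} (−1)^j C(2,j)·(4−j)!.
Computing: 24 − 12 + 2 = 14.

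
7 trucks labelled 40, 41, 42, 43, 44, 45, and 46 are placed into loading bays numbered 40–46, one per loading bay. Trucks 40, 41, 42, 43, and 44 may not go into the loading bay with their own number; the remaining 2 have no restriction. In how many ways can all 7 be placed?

2428

Let Aᵢ (for 40 ≤ i ≤ 44) be the placements that put truck i in its forbidden loading bay. Any j of these fix j positions, leaving (7−j)! ways to fill the rest, and there are C(5,j) ways to pick which j.
By inclusion–exclusion, the number of valid placements is Σ_{j=0}^{5} (−1)^j C(5,j)·(7−j)!.
Computing: 5040 − 3600 + 1200 − 240 + 30 − 2 = 2428.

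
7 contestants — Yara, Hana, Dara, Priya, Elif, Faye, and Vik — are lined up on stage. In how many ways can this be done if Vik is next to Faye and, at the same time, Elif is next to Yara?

480

Treat {Vik,Faye} as one block (2 orders) and {Elif,Yara} as another (2 orders).
That leaves 5 units to arrange: 2 × 2 × 5! = 4 × 120 = 480.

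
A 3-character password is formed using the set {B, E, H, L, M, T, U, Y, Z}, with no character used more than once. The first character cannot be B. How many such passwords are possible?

The first character has 9−1 = 8 choices (anything except B).
The remaining 2 characters are filled from the other 8 symbols without repetition: 8 × 7 = 56.
Total: 8 × 56 = 448.

448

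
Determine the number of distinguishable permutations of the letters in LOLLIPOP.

1680

LOLLIPOP has 8 letters with L appearing 3 times, O appearing twice, and P appearing twice.
Dividing 8! = 40320 by 3!·2!·2! = 24 for the repeated letters gives 1680.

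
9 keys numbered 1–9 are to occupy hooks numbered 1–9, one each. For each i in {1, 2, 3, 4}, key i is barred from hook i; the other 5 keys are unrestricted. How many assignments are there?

229080

Let Aᵢ (for 1 ≤ i ≤ 4) be the placements that put key i in its forbidden hook. Any j of these fix j positions, leaving (9−j)! ways to fill the rest, and there are C(4,j) ways to pick which j.
By inclusion–exclusion, the number of valid placements is Σ_{j=0}^{4} (−1)^j C(4,j)·(9−j)!.
Computing: 362880 − 161280 + 30240 − 2880 + 120 = 229080.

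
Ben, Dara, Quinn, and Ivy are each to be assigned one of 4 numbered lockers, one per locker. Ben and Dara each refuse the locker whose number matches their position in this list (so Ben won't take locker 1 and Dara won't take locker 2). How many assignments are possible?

14

Let Aᵢ (for i ∈ {1, 2}) be the placements that put person i in their forbidden locker. Any j of these fix j positions, leaving (4−j)! ways to fill the rest, and there are C(2,j) ways to pick which j.
By inclusion–exclusion, the number of valid placements is Σ_{j=0}^{2} (−1)^j C(2,j)·(4−j)!.
Computing: 24 − 12 + 2 = 14.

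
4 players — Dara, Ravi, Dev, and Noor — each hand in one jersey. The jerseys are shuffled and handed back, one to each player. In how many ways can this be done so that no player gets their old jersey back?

9

This is the derangement count D_4: permutations of 4 items with no fixed point.
By inclusion–exclusion this is Σ_{j=0}^{4} (−1)^j C(4,j)·(4−j)!.
Computing: 24 − 24 + 12 − 4 + 1 = 9.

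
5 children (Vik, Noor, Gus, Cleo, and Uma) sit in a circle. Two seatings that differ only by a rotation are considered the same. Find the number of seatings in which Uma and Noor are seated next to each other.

12

Glue Uma and Noor into a block (2 internal orders). Seating 4 units around a circle gives (3)! arrangements.
So 2 × (3)! = 2 × 6 = 12.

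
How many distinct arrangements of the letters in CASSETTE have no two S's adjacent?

There are 8!/(2!·2!·2!) = 5040 arrangements of CASSETTE in total.
Arrangements with the S's together: treat SS as one letter, giving (7)!/(2!·2!) = 1260.
Hence 5040 − 1260 = 3780.

3780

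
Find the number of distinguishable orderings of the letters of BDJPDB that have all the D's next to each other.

Treat the 2 copies of D as a single block. The multiset to arrange is then {DD, B, B, J, P}, 5 items in all.
That gives (5)!/(2!) = 60 arrangements.

60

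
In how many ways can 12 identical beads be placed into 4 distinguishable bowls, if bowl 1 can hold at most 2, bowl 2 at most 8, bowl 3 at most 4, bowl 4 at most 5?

Without the upper bounds there are C(15,3) = 455 ways to split 12 among 4 bowls.
Subtract solutions that violate a single cap (substitute x_i' = x_i − (cap_i+1)): x_1 ≥ 3 gives C(12,3) = 220; x_2 ≥ 9 gives C(6,3) = 20; x_3 ≥ 5 gives C(10,3) = 120; x_4 ≥ 6 gives C(9,3) = 84. Together 444.
Add back pairs where two caps are both exceeded: 1 + 35 + 20 + 0 + 0 + 4 = 60.
By inclusion–exclusion the count is 455 − 444 + 60 = 71.

71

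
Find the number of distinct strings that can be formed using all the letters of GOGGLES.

Letter multiplicities in GOGGLES: E×1, G×3, L×1, O×1, S×1.
The number of distinct arrangements is 7!/(3!) = 5040/6 = 840.

840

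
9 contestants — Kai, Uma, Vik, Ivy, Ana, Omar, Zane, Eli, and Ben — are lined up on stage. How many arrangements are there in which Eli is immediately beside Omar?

80640

Treat {Eli, Omar} as a single unit. There are 8 units to order, and the pair itself can be ordered 2 ways.
So the count is 2·(8)! = 80640.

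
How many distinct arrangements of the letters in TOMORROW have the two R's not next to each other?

2520

Total arrangements of TOMORROW: 8!/(3!·2!) = 3360.
Arrangements with the R's together: treat RR as one letter, giving (7)!/(3!) = 840.
Hence 3360 − 840 = 2520.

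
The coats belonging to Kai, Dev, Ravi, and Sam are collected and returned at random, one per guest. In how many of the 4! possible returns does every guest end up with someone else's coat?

9

Count assignments avoiding every fixed point. For any j of the 4 guests fixed to their own coat, the other 4−j can be arranged in (4−j)! ways.
By inclusion–exclusion this is Σ_{j=0}^{4} (−1)^j C(4,j)·(4−j)!.
Computing: 24 − 24 + 12 − 4 + 1 = 9.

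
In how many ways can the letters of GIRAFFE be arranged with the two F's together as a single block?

720

Treat the 2 copies of F as a single block. The multiset to arrange is then {FF, A, E, G, I, R}, 6 items in all.
All 6 items are distinct, so there are (6)! = 720 arrangements.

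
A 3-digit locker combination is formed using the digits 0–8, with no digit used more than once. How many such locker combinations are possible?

504

With no repetition, fill the 3 digits in order: 9 choices, then 8, down to 7.
That product is 9 × 8 × 7 = 504.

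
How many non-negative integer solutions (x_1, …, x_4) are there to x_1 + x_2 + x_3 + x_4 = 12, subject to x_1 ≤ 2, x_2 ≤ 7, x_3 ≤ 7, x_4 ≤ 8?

154

By stars and bars, unrestricted non-negative solutions to x_1+…+x_4 = 12 number C(12+3,3) = 455.
Subtract solutions that violate a single cap (substitute x_i' = x_i − (cap_i+1)): x_1 ≥ 3 gives C(12,3) = 220; x_2 ≥ 8 gives C(7,3) = 35; x_3 ≥ 8 gives C(7,3) = 35; x_4 ≥ 9 gives C(6,3) = 20. Together 310.
Add back pairs where two caps are both exceeded: 4 + 4 + 1 + 0 + 0 + 0 = 9.
By inclusion–exclusion the count is 455 − 310 + 9 = 154.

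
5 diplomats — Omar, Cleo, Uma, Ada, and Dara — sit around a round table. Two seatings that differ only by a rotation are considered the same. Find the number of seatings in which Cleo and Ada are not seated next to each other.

12

All circular seatings of 5 people number (4)! = 24.
Those with Cleo next to Ada: fuse the pair into one unit and seat 4 units around a circle — 2·(3)! = 12.
Subtracting, 24 − 12 = 12.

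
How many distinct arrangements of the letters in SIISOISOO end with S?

Fix S in the last position and arrange the remaining 8 letters.
Those 8 letters have I appearing 3 times, O appearing 3 times, and S appearing twice, giving (8)!/(3!·3!·2!) = 560.

560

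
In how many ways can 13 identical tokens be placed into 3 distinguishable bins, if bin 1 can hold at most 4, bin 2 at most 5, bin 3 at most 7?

Without the upper bounds there are C(15,2) = 105 ways to split 13 among 3 bins.
Subtract solutions that violate a single cap (substitute x_i' = x_i − (cap_i+1)): x_1 ≥ 5 gives C(10,2) = 45; x_2 ≥ 6 gives C(9,2) = 36; x_3 ≥ 8 gives C(7,2) = 21. Together 102.
Add back pairs where two caps are both exceeded: 6 + 1 + 0 = 7.
By inclusion–exclusion the count is 105 − 102 + 7 = 10.

10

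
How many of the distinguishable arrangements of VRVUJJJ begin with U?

With the first slot taken by U, it remains to arrange the other 6 letters (VRVJJJ).
Those 6 letters have J appearing 3 times and V appearing twice, giving (6)!/(3!·2!) = 60.

60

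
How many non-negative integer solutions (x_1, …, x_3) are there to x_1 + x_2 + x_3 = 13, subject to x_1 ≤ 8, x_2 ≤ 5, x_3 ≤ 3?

Without the upper bounds there are C(15,2) = 105 ways to split 13 among 3 variables.
Subtract solutions that violate a single cap (substitute x_i' = x_i − (cap_i+1)): x_1 ≥ 9 gives C(6,2) = 15; x_2 ≥ 6 gives C(9,2) = 36; x_3 ≥ 4 gives C(11,2) = 55. Together 106.
Add back pairs where two caps are both exceeded: 0 + 1 + 10 = 11.
By inclusion–exclusion the count is 105 − 106 + 11 = 10.

10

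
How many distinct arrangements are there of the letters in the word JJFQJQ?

JJFQJQ has 6 letters with J appearing 3 times and Q appearing twice.
Dividing 6! = 720 by 3!·2! = 12 for the repeated letters gives 60.

60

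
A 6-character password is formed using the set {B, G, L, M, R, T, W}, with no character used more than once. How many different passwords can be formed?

Choose and order 6 of the 7 symbols: the first character has 7 options, the next 6, and so on down to 2.
7 × 6 × 5 × 4 × 3 × 2 = 5040.

5040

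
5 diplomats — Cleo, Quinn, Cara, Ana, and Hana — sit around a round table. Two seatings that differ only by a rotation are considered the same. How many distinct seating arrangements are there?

24

Around a circle, 5 distinct people have 5!/5 = (4)! = 24 rotationally distinct seatings.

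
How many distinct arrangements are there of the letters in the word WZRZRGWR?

WZRZRGWR has 8 letters with R appearing 3 times, W appearing twice, and Z appearing twice.
Dividing 8! = 40320 by 3!·2!·2! = 24 for the repeated letters gives 1680.

1680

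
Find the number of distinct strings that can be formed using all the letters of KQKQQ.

Letter multiplicities in KQKQQ: K×2, Q×3.
Dividing 5! = 120 by 3!·2! = 12 for the repeated letters gives 10.

10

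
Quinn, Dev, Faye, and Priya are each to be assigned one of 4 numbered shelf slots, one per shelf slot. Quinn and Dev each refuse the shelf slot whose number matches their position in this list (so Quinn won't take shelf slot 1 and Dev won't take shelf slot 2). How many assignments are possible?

Let Aᵢ (for i ∈ {1, 2}) be the placements that put person i in their forbidden shelf slot. Any j of these fix j positions, leaving (4−j)! ways to fill the rest, and there are C(2,j) ways to pick which j.
By inclusion–exclusion, the number of valid placements is Σ_{j=0}^{2} (−1)^j C(2,j)·(4−j)!.
Computing: 24 − 12 + 2 = 14.

14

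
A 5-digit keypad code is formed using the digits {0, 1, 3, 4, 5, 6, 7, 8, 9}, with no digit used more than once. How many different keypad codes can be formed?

15120

With no repetition, fill the 5 digits in order: 9 choices, then 8, down to 5.
9 × 8 × 7 × 6 × 5 = 15120.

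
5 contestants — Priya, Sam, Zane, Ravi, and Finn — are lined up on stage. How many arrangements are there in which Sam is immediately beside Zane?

Treat {Sam, Zane} as a single unit. There are 4 units to order, and the pair itself can be ordered 2 ways.
So the count is 2·(4)! = 48.

48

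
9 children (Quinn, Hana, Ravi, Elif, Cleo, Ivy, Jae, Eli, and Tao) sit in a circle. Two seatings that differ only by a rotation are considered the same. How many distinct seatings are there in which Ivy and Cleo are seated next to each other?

Treat {Ivy, Cleo} as one unit (2 internal orders) and seat the resulting 8 units around the table: (7)! circular arrangements.
So 2 × (7)! = 2 × 5040 = 10080.

10080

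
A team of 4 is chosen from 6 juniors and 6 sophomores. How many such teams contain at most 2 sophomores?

360

Split by how many sophomores are chosen (0 through 2).
Sum: C(6,0)·C(6,4) + C(6,1)·C(6,3) + C(6,2)·C(6,2) = 15 + 120 + 225 = 360.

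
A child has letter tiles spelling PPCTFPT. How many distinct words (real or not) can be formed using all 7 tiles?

420

PPCTFPT has 7 letters with P appearing 3 times and T appearing twice.
The number of distinct arrangements is 7!/(3!·2!) = 5040/12 = 420.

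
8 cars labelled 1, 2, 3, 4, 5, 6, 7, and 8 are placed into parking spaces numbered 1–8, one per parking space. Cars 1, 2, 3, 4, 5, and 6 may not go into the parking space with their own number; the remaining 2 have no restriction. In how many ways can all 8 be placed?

18806

Let Aᵢ (for 1 ≤ i ≤ 6) be the placements that put car i in its forbidden parking space. Any j of these fix j positions, leaving (8−j)! ways to fill the rest, and there are C(6,j) ways to pick which j.
By inclusion–exclusion, the number of valid placements is Σ_{j=0}^{6} (−1)^j C(6,j)·(8−j)!.
Computing: 40320 − 30240 + 10800 − 2400 + 360 − 36 + 2 = 18806.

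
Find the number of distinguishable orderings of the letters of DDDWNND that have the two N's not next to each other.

Total arrangements of DDDWNND: 7!/(4!·2!) = 105.
If the two N's are adjacent, glue them into one block, leaving 6 items to arrange: (6)!/(4!) = 30 ways.
Hence 105 − 30 = 75.

75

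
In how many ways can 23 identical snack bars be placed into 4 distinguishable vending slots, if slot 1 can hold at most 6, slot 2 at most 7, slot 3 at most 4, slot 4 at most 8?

10

Ignoring the caps, the number of non-negative solutions to x_1+…+x_4 = 23 is C(26,3) = 2600.
Subtract solutions that violate a single cap (substitute x_i' = x_i − (cap_i+1)): x_1 ≥ 7 gives C(19,3) = 969; x_2 ≥ 8 gives C(18,3) = 816; x_3 ≥ 5 gives C(21,3) = 1330; x_4 ≥ 9 gives C(17,3) = 680. Together 3795.
Add back pairs where two caps are both exceeded: 165 + 364 + 120 + 286 + 84 + 220 = 1239.
Subtract triples: 20 + 0 + 10 + 4 = 34.
By inclusion–exclusion the count is 2600 − 3795 + 1239 − 34 = 10.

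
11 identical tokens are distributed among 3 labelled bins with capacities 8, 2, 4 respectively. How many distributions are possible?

Without the upper bounds there are C(13,2) = 78 ways to split 11 among 3 bins.
Subtract solutions that violate a single cap (substitute x_i' = x_i − (cap_i+1)): x_1 ≥ 9 gives C(4,2) = 6; x_2 ≥ 3 gives C(10,2) = 45; x_3 ≥ 5 gives C(8,2) = 28. Together 79.
Add back pairs where two caps are both exceeded: 0 + 0 + 10 = 10.
By inclusion–exclusion the count is 78 − 79 + 10 = 9.

9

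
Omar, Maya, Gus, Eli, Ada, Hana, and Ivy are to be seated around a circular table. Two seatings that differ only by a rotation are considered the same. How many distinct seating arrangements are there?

720

Around a circle, 7 distinct people have 7!/7 = (6)! = 720 rotationally distinct seatings.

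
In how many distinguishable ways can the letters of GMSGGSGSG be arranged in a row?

504

The 9 letters of GMSGGSGSG have repeats: G appearing 5 times and S appearing 3 times.
So there are 9! / (5!·3!) = 504 distinguishable arrangements.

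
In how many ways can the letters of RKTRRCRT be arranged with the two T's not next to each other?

There are 8!/(4!·2!) = 840 arrangements of RKTRRCRT in total.
If the two T's are adjacent, glue them into one block, leaving 7 items to arrange: (7)!/(4!) = 210 ways.
Subtracting, 840 − 210 = 630 arrangements keep the T's apart.

630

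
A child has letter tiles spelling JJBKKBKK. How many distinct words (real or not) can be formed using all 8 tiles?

Letter multiplicities in JJBKKBKK: B×2, J×2, K×4.
So there are 8! / (4!·2!·2!) = 420 distinguishable arrangements.

420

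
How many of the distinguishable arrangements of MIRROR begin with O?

20

With the first slot taken by O, it remains to arrange the other 5 letters (MIRRR).
Those 5 letters have R appearing 3 times, giving (5)!/(3!) = 20.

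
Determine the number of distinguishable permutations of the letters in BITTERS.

BITTERS has 7 letters with T appearing twice.
The number of distinct arrangements is 7!/(2!) = 5040/2 = 2520.

2520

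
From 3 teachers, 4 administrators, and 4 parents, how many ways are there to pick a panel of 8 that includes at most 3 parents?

130

Split by how many parents are chosen (0 through 3).
Sum: C(4,0)·C(7,8) + C(4,1)·C(7,7) + C(4,2)·C(7,6) + C(4,3)·C(7,5) = 0 + 4 + 42 + 84 = 130.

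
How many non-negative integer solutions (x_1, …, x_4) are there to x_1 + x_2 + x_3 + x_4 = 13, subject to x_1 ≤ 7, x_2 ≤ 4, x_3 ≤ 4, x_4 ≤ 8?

Without the upper bounds there are C(16,3) = 560 ways to split 13 among 4 variables.
Subtract solutions that violate a single cap (substitute x_i' = x_i − (cap_i+1)): x_1 ≥ 8 gives C(8,3) = 56; x_2 ≥ 5 gives C(11,3) = 165; x_3 ≥ 5 gives C(11,3) = 165; x_4 ≥ 9 gives C(7,3) = 35. Together 421.
Add back pairs where two caps are both exceeded: 1 + 1 + 0 + 20 + 0 + 0 = 22.
By inclusion–exclusion the count is 560 − 421 + 22 = 161.

161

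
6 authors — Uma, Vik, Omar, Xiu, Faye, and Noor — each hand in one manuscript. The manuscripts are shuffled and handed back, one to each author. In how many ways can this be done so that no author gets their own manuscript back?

This is the derangement count D_6: permutations of 6 items with no fixed point.
By inclusion–exclusion this is Σ_{j=0}^{6} (−1)^j C(6,j)·(6−j)!.
Computing: 720 − 720 + 360 − 120 + 30 − 6 + 1 = 265.

265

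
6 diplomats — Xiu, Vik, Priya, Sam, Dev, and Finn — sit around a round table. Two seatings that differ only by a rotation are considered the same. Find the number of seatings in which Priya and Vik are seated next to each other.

Glue Priya and Vik into a block (2 internal orders). Seating 5 units around a circle gives (4)! arrangements.
So 2 × (4)! = 2 × 24 = 48.

48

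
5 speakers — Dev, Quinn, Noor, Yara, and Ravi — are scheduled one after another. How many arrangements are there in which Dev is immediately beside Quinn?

Place the 3 others and the Dev-Quinn pair as 4 objects in a line; the pair has 2 internal arrangements.
That gives 2 × 4! = 2 × 24 = 48.

48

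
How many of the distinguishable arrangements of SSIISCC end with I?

60

Fix I in the last position and arrange the remaining 6 letters.
Those 6 letters have C appearing twice and S appearing 3 times, giving (6)!/(3!·2!) = 60.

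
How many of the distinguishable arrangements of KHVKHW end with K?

60

With the last slot taken by K, it remains to arrange the other 5 letters (HVKHW).
Those 5 letters have H appearing twice, giving (5)!/(2!) = 60.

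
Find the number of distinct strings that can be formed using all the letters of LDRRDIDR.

1120

LDRRDIDR has 8 letters with D appearing 3 times and R appearing 3 times.
Dividing 8! = 40320 by 3!·3! = 36 for the repeated letters gives 1120.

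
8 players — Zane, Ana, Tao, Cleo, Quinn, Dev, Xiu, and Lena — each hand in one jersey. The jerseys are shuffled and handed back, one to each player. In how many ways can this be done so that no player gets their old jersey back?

Count assignments avoiding every fixed point. For any j of the 8 players fixed to their old jersey, the other 8−j can be arranged in (8−j)! ways.
By inclusion–exclusion this is Σ_{j=0}^{8} (−1)^j C(8,j)·(8−j)!.
Computing: 40320 − 40320 + 20160 − 6720 + 1680 − 336 + 56 − 8 + 1 = 14833.

14833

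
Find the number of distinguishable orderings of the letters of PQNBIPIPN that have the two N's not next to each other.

Total arrangements of PQNBIPIPN: 9!/(3!·2!·2!) = 15120.
If the two N's are adjacent, glue them into one block, leaving 8 items to arrange: (8)!/(3!·2!) = 3360 ways.
Hence 15120 − 3360 = 11760.

11760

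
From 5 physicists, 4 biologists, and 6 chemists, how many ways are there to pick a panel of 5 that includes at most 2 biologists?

2772

Split by how many biologists are chosen (0 through 2).
Sum: C(4,0)·C(11,5) + C(4,1)·C(11,4) + C(4,2)·C(11,3) = 462 + 1320 + 990 = 2772.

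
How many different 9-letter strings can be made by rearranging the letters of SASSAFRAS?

2520

The 9 letters of SASSAFRAS have repeats: A appearing 3 times and S appearing 4 times.
The number of distinct arrangements is 9!/(4!·3!) = 362880/144 = 2520.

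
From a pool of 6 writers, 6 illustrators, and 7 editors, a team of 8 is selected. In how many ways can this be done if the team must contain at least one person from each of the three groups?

Unrestricted: C(19,8) = 75582 ways to pick any 8 of the 19.
Selections missing a whole group: no writers → C(13,8) = 1287; no illustrators → C(13,8) = 1287; no editors → C(12,8) = 495.
Add back selections omitting two groups (i.e. drawn from a single group): C(6,8) + C(6,8) + C(7,8) = 0.
By inclusion–exclusion: 75582 − 3069 + 0 = 72513.

72513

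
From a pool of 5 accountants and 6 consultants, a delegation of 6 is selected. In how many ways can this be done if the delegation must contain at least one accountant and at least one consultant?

With no constraint there are C(11,6) = 462 possible selections.
Selections missing a whole group: no accountants → C(6,6) = 1; no consultants → C(5,6) = 0.
Both groups omitted at once is impossible, so 462 − 1 = 461.

461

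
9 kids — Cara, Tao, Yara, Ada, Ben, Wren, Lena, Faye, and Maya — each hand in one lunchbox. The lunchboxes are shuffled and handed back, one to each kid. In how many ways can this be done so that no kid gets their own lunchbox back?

Count assignments avoiding every fixed point. For any j of the 9 kids fixed to their own lunchbox, the other 9−j can be arranged in (9−j)! ways.
By inclusion–exclusion this is Σ_{j=0}^{9} (−1)^j C(9,j)·(9−j)!.
Computing: 362880 − 362880 + 181440 − 60480 + 15120 − 3024 + 504 − 72 + 9 − 1 = 133496.

133496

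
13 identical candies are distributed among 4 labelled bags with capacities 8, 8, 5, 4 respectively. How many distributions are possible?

By stars and bars, unrestricted non-negative solutions to x_1+…+x_4 = 13 number C(13+3,3) = 560.
Subtract solutions that violate a single cap (substitute x_i' = x_i − (cap_i+1)): x_1 ≥ 9 gives C(7,3) = 35; x_2 ≥ 9 gives C(7,3) = 35; x_3 ≥ 6 gives C(10,3) = 120; x_4 ≥ 5 gives C(11,3) = 165. Together 355.
Add back pairs where two caps are both exceeded: 0 + 0 + 0 + 0 + 0 + 10 = 10.
By inclusion–exclusion the count is 560 − 355 + 10 = 215.

215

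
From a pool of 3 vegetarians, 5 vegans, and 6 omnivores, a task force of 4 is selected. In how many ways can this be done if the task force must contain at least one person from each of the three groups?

495

Unrestricted: C(14,4) = 1001 ways to pick any 4 of the 14.
Selections missing a whole group: no vegetarians → C(11,4) = 330; no vegans → C(9,4) = 126; no omnivores → C(8,4) = 70.
Add back selections omitting two groups (i.e. drawn from a single group): C(3,4) + C(5,4) + C(6,4) = 20.
By inclusion–exclusion: 1001 − 526 + 20 = 495.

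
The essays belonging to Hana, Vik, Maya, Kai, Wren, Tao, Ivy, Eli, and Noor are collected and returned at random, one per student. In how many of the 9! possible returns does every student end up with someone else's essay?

Count assignments avoiding every fixed point. For any j of the 9 students fixed to their own essay, the other 9−j can be arranged in (9−j)! ways.
By inclusion–exclusion this is Σ_{j=0}^{9} (−1)^j C(9,j)·(9−j)!.
Computing: 362880 − 362880 + 181440 − 60480 + 15120 − 3024 + 504 − 72 + 9 − 1 = 133496.

133496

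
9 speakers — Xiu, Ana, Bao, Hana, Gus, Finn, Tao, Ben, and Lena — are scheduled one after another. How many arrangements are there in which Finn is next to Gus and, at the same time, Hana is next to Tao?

20160

Treat {Finn,Gus} as one block (2 orders) and {Hana,Tao} as another (2 orders).
That leaves 7 units to arrange: 2 × 2 × 7! = 4 × 5040 = 20160.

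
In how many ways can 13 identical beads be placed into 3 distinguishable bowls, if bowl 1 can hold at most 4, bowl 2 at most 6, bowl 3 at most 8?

By stars and bars, unrestricted non-negative solutions to x_1+…+x_3 = 13 number C(13+2,2) = 105.
Subtract solutions that violate a single cap (substitute x_i' = x_i − (cap_i+1)): x_1 ≥ 5 gives C(10,2) = 45; x_2 ≥ 7 gives C(8,2) = 28; x_3 ≥ 9 gives C(6,2) = 15. Together 88.
Add back pairs where two caps are both exceeded: 3 + 0 + 0 = 3.
By inclusion–exclusion the count is 105 − 88 + 3 = 20.

20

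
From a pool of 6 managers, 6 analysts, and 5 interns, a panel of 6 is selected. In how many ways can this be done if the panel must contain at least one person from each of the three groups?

10530

Total 6-person selections from all 17: C(17,6) = 12376.
Selections missing a whole group: no managers → C(11,6) = 462; no analysts → C(11,6) = 462; no interns → C(12,6) = 924.
Add back selections omitting two groups (i.e. drawn from a single group): C(6,6) + C(6,6) + C(5,6) = 2.
By inclusion–exclusion: 12376 − 1848 + 2 = 10530.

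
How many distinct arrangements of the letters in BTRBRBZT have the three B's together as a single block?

180

Treat the 3 copies of B as a single block. The multiset to arrange is then {BBB, R, R, T, T, Z}, 6 items in all.
That gives (6)!/(2!·2!) = 180 arrangements.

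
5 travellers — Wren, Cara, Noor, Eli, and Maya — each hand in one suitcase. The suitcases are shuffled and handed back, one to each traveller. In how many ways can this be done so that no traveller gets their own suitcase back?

Let Aᵢ be the assignments in which traveller i gets their own suitcase. We want the size of the complement of A₁∪…∪A_5.
By inclusion–exclusion this is Σ_{j=0}^{5} (−1)^j C(5,j)·(5−j)!.
Computing: 120 − 120 + 60 − 20 + 5 − 1 = 44.

44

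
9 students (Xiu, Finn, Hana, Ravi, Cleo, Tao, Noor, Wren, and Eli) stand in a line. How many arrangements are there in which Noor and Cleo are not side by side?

There are 9! = 362880 arrangements in all. If Noor and Cleo are adjacent, merging them into one block gives 2·(8)! = 80640 arrangements.
So 362880 − 80640 = 282240 arrangements keep them apart.

282240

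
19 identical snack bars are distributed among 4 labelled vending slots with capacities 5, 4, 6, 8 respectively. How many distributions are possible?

Ignoring the caps, the number of non-negative solutions to x_1+…+x_4 = 19 is C(22,3) = 1540.
Subtract solutions that violate a single cap (substitute x_i' = x_i − (cap_i+1)): x_1 ≥ 6 gives C(16,3) = 560; x_2 ≥ 5 gives C(17,3) = 680; x_3 ≥ 7 gives C(15,3) = 455; x_4 ≥ 9 gives C(13,3) = 286. Together 1981.
Add back pairs where two caps are both exceeded: 165 + 84 + 35 + 120 + 56 + 20 = 480.
Subtract triples: 4 + 0 + 0 + 0 = 4.
By inclusion–exclusion the count is 1540 − 1981 + 480 − 4 = 35.

35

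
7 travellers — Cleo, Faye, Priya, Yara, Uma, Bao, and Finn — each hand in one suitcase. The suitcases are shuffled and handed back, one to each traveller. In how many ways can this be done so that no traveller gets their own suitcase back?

This is the derangement count D_7: permutations of 7 items with no fixed point.
By inclusion–exclusion this is Σ_{j=0}^{7} (−1)^j C(7,j)·(7−j)!.
Computing: 5040 − 5040 + 2520 − 840 + 210 − 42 + 7 − 1 = 1854.

1854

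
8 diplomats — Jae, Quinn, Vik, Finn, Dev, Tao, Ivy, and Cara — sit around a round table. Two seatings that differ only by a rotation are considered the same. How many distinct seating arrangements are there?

5040

Fix one person's seat to break rotational symmetry; the remaining 7 people can be arranged in (7)! = 5040 ways.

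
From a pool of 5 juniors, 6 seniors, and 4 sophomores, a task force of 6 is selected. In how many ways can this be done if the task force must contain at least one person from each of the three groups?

4250

Total 6-person selections from all 15: C(15,6) = 5005.
Selections missing a whole group: no juniors → C(10,6) = 210; no seniors → C(9,6) = 84; no sophomores → C(11,6) = 462.
Add back selections omitting two groups (i.e. drawn from a single group): C(5,6) + C(6,6) + C(4,6) = 1.
By inclusion–exclusion: 5005 − 756 + 1 = 4250.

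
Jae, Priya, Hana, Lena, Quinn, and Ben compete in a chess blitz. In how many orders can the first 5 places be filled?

720

There are 6 choices for 1st place, 5 for 2nd, and so on down to 2 for position 5.
That gives 6 × 5 × 4 × 3 × 2 = 720.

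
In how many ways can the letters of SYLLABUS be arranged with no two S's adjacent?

7560

Total arrangements of SYLLABUS: 8!/(2!·2!) = 10080.
Arrangements with the S's together: treat SS as one letter, giving (7)!/(2!) = 2520.
Subtracting, 10080 − 2520 = 7560 arrangements keep the S's apart.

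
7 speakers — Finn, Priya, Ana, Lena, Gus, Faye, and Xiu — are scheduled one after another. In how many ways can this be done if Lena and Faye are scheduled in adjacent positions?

1440

Glue Lena and Faye into one block (2 internal orders), leaving 6 units to arrange in a row.
So the count is 2·(6)! = 1440.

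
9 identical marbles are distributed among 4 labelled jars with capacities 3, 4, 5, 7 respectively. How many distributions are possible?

106

Ignoring the caps, the number of non-negative solutions to x_1+…+x_4 = 9 is C(12,3) = 220.
Subtract solutions that violate a single cap (substitute x_i' = x_i − (cap_i+1)): x_1 ≥ 4 gives C(8,3) = 56; x_2 ≥ 5 gives C(7,3) = 35; x_3 ≥ 6 gives C(6,3) = 20; x_4 ≥ 8 gives C(4,3) = 4. Together 115.
Add back pairs where two caps are both exceeded: 1 + 0 + 0 + 0 + 0 + 0 = 1.
By inclusion–exclusion the count is 220 − 115 + 1 = 106.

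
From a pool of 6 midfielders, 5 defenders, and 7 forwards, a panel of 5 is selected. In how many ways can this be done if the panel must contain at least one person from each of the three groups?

With no constraint there are C(18,5) = 8568 possible selections.
Subtract selections that omit an entire group: no midfielders → C(12,5) = 792; no defenders → C(13,5) = 1287; no forwards → C(11,5) = 462.
Add back selections omitting two groups (i.e. drawn from a single group): C(6,5) + C(5,5) + C(7,5) = 28.
By inclusion–exclusion: 8568 − 2541 + 28 = 6055.

6055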